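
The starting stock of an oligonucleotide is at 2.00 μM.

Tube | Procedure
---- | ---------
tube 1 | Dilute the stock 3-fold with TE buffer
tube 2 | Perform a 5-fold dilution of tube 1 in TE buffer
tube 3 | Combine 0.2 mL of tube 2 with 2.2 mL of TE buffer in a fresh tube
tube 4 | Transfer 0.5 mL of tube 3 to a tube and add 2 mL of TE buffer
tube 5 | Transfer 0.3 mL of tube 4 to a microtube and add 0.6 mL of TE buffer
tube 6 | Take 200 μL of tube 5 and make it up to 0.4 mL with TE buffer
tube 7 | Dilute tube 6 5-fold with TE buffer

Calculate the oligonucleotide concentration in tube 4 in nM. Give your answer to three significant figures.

Step 1: 3-fold → factor 3
Step 2: 5-fold → factor 5
Step 3: 0.2 mL + 2.2 mL = 2.4 mL total → factor 2.4/0.2 = 12
Step 4: 0.5 mL + 2 mL = 2.5 mL total → factor 2.5/0.5 = 5
Dilution factor through tube 4 = 3 × 5 × 12 × 5 = 900
[tube 4] = 2.00 μM / 900 = 0.002222 μM = 2.22 nM

2.22 nM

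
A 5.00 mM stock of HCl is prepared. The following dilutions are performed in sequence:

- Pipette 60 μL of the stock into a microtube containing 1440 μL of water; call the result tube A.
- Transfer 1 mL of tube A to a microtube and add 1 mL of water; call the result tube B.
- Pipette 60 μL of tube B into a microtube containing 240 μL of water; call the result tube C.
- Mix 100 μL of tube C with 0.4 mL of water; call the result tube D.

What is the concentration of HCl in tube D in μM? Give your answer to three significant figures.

4.00 μM

Step 1: 60 μL + 1440 μL = 1500 μL total → factor 1500/60 = 25
Step 2: 1 mL + 1 mL = 2 mL total → factor 2/1 = 2
Step 3: 60 μL + 240 μL = 300 μL total → factor 300/60 = 5
Step 4: 100 μL + 0.4 mL = 500 μL total → factor 500/100 = 5
Overall dilution factor = 25 × 2 × 5 × 5 = 1250
Final = 5.00 mM / 1250 = 0.004000 mM = 4.00 μM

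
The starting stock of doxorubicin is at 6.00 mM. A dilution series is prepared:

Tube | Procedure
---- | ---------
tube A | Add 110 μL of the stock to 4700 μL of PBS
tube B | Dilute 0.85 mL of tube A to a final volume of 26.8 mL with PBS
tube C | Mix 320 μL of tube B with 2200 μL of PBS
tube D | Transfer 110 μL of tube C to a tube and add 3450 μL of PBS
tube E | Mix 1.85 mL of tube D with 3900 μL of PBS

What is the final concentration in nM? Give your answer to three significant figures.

Step 1: 110 μL + 4700 μL = 4810 μL total → factor 4810/110 = 43.727
Step 2: 0.85 mL brought to 26.8 mL → factor 26.8/0.85 = 31.529
Step 3: 320 μL + 2200 μL = 2520 μL total → factor 2520/320 = 7.875
Step 4: 110 μL + 3450 μL = 3560 μL total → factor 3560/110 = 32.364
Step 5: 1.85 mL + 3900 μL = 5.75 mL total → factor 5.75/1.85 = 3.1081
Overall dilution factor = 43.727 × 31.529 × 7.875 × 32.364 × 3.1081 = 1.0921 × 10^6
Final = 6.00 mM / 1.0921 × 10^6 = 5.494 × 10^-6 mM = 5.49 nM

5.49 nM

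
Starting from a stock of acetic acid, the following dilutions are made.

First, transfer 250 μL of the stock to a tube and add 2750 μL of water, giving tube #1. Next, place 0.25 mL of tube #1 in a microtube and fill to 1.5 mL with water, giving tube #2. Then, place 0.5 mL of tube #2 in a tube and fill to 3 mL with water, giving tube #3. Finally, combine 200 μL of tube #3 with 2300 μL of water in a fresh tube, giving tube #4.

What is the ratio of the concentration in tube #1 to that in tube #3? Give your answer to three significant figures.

Step 1: 250 μL + 2750 μL = 3000 μL total → factor 3000/250 = 12
Step 2: 0.25 mL brought to 1.5 mL → factor 1.5/0.25 = 6
Step 3: 0.5 mL brought to 3 mL → factor 3/0.5 = 6
Dilution factor to tube #1 = 12; to tube #3 = 432
[tube #1]/[tube #3] = (factor to tube #3)/(factor to tube #1) = 432/12 = 36.0

36.0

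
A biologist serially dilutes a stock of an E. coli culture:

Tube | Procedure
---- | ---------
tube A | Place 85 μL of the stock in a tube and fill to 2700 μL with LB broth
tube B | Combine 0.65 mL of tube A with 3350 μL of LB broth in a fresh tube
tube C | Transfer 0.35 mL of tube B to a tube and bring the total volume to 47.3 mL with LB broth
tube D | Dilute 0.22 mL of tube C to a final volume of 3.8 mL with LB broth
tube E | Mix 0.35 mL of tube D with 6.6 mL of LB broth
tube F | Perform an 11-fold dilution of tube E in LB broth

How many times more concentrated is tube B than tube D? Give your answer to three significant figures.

Step 1: 85 μL brought to 2700 μL → factor 2700/85 = 31.765
Step 2: 0.65 mL + 3350 μL = 4 mL total → factor 4/0.65 = 6.1538
Step 3: 0.35 mL brought to 47.3 mL → factor 47.3/0.35 = 135.14
Step 4: 0.22 mL brought to 3.8 mL → factor 3.8/0.22 = 17.273
Dilution factor to tube B = 195.48; to tube D = 4.5629 × 10^5
[tube B]/[tube D] = (factor to tube D)/(factor to tube B) = 4.5629 × 10^5/195.48 = 2.33 × 10^3

2.33 × 10^3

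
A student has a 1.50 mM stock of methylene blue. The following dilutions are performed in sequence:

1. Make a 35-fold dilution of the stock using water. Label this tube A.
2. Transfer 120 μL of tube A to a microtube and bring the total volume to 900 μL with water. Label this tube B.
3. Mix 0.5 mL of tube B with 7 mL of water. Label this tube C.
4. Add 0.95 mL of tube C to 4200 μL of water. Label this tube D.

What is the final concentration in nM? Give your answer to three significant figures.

70.3 nM

Step 1: 35-fold → factor 35
Step 2: 120 μL brought to 900 μL → factor 900/120 = 7.5
Step 3: 0.5 mL + 7 mL = 7.5 mL total → factor 7.5/0.5 = 15
Step 4: 0.95 mL + 4200 μL = 5.15 mL total → factor 5.15/0.95 = 5.4211
Overall dilution factor = 35 × 7.5 × 15 × 5.4211 = 21345
Final = 1.50 mM / 21345 = 7.027 × 10^-5 mM = 70.3 nM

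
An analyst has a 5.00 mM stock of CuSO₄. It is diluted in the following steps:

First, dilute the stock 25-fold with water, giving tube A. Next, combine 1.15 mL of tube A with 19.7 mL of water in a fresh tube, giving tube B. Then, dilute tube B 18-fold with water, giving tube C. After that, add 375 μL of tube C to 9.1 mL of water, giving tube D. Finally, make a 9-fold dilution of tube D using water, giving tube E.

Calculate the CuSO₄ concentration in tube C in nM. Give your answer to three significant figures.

613 nM

Step 1: 25-fold → factor 25
Step 2: 1.15 mL + 19.7 mL = 20.85 mL total → factor 20.85/1.15 = 18.13
Step 3: 18-fold → factor 18
Dilution factor through tube C = 25 × 18.13 × 18 = 8158.7
[tube C] = 5.00 mM / 8158.7 = 0.0006128 mM = 613 nM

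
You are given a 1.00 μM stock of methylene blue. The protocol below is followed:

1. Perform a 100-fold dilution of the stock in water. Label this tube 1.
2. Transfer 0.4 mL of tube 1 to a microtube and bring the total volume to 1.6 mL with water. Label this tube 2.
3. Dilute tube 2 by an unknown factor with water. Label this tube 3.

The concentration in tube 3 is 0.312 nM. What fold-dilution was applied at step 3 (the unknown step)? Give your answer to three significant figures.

8.01-fold

Step 1: 100-fold → factor 100
Step 2: 0.4 mL brought to 1.6 mL → factor 1.6/0.4 = 4
Step 3: unknown factor x
Product of known-step factors = 400
Overall factor = 1.00 μM / (0.312 nM) = 3205.1
x = 3205.1 / 400 = 8.01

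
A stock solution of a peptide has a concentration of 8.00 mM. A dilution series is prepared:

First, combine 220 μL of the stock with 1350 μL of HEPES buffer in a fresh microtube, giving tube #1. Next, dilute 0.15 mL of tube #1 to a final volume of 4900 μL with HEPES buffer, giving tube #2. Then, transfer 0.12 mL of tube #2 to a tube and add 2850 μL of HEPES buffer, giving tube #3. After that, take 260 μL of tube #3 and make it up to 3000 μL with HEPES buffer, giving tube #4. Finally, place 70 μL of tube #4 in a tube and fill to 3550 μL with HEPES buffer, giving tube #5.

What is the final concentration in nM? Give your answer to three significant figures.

2.37 nM

Step 1: 220 μL + 1350 μL = 1570 μL total → factor 1570/220 = 7.1364
Step 2: 0.15 mL brought to 4900 μL → factor 4.9/0.15 = 32.667
Step 3: 0.12 mL + 2850 μL = 2.97 mL total → factor 2.97/0.12 = 24.75
Step 4: 260 μL brought to 3000 μL → factor 3000/260 = 11.538
Step 5: 70 μL brought to 3550 μL → factor 3550/70 = 50.714
Overall dilution factor = 7.1364 × 32.667 × 24.75 × 11.538 × 50.714 = 3.3763 × 10^6
Final = 8.00 mM / 3.3763 × 10^6 = 2.369 × 10^-6 mM = 2.37 nM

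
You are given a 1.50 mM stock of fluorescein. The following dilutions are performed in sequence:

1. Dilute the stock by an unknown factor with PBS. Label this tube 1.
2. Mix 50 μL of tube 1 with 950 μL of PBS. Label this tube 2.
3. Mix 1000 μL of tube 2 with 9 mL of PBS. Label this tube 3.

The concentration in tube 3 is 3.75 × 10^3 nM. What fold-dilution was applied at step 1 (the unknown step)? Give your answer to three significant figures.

Step 1: unknown factor x
Step 2: 50 μL + 950 μL = 1000 μL total → factor 1000/50 = 20
Step 3: 1000 μL + 9 mL = 10000 μL total → factor 10000/1000 = 10
Product of known-step factors = 200
Overall factor = 1.50 mM / (3.75 × 10^3 nM) = 400
x = 400 / 200 = 2.00

2.00-fold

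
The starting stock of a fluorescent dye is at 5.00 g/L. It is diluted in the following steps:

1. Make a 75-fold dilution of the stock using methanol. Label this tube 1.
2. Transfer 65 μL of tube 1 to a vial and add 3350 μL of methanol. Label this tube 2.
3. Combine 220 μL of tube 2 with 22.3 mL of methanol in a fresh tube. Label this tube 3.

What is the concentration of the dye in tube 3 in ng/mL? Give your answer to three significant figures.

Step 1: 75-fold → factor 75
Step 2: 65 μL + 3350 μL = 3415 μL total → factor 3415/65 = 52.538
Step 3: 220 μL + 22.3 mL = 22520 μL total → factor 22520/220 = 102.36
Overall dilution factor = 75 × 52.538 × 102.36 = 4.0335 × 10^5
Final = 5.00 g/L / 4.0335 × 10^5 = 1.240 × 10^-5 g/L = 12.4 ng/mL

12.4 ng/mL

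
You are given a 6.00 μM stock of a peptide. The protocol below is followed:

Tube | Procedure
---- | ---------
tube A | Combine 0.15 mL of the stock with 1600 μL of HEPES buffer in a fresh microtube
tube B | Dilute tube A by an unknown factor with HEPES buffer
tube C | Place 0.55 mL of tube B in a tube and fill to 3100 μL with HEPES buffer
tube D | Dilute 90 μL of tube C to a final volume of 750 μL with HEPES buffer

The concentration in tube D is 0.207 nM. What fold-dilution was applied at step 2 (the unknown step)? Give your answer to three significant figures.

Step 1: 0.15 mL + 1600 μL = 1.75 mL total → factor 1.75/0.15 = 11.667
Step 2: unknown factor x
Step 3: 0.55 mL brought to 3100 μL → factor 3.1/0.55 = 5.6364
Step 4: 90 μL brought to 750 μL → factor 750/90 = 8.3333
Product of known-step factors = 547.98
Overall factor = 6.00 μM / (0.207 nM) = 28986
x = 28986 / 547.98 = 52.9

52.9-fold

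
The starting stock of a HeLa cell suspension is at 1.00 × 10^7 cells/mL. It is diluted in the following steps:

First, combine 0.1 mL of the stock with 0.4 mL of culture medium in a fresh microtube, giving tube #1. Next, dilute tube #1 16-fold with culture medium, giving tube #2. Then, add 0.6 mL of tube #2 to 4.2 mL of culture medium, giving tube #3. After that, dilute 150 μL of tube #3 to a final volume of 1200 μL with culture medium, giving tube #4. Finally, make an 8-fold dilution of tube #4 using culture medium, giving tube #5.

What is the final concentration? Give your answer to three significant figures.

Step 1: 0.1 mL + 0.4 mL = 0.5 mL total → factor 0.5/0.1 = 5
Step 2: 16-fold → factor 16
Step 3: 0.6 mL + 4.2 mL = 4.8 mL total → factor 4.8/0.6 = 8
Step 4: 150 μL brought to 1200 μL → factor 1200/150 = 8
Step 5: 8-fold → factor 8
Overall dilution factor = 5 × 16 × 8 × 8 × 8 = 40960
Final = 1.00 × 10^7 cells/mL / 40960 = 244 cells/mL

244 cells/mL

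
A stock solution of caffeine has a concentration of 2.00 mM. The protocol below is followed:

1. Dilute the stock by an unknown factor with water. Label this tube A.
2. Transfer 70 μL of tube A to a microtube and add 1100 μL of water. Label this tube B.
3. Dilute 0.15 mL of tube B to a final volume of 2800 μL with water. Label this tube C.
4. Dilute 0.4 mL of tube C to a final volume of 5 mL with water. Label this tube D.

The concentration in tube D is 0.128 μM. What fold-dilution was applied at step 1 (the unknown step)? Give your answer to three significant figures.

4.01-fold

Step 1: unknown factor x
Step 2: 70 μL + 1100 μL = 1170 μL total → factor 1170/70 = 16.714
Step 3: 0.15 mL brought to 2800 μL → factor 2.8/0.15 = 18.667
Step 4: 0.4 mL brought to 5 mL → factor 5/0.4 = 12.5
Product of known-step factors = 3900
Overall factor = 2.00 mM / (0.128 μM) = 15625
x = 15625 / 3900 = 4.01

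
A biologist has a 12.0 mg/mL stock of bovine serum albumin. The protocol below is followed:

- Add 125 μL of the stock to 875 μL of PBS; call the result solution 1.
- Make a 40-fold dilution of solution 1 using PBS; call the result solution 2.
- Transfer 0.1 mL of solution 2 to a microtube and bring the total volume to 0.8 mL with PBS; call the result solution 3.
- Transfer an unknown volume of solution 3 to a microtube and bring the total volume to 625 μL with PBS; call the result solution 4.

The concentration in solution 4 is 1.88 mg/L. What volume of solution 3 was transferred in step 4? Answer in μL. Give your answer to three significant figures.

251 μL

Step 1: 125 μL + 875 μL = 1000 μL total → factor 1000/125 = 8
Step 2: 40-fold → factor 40
Step 3: 0.1 mL brought to 0.8 mL → factor 0.8/0.1 = 8
Step 4: v brought to 625 μL → factor = 625 μL/v
Product of known-step factors = 2560
Overall factor = 12.0 mg/mL / (1.88 mg/L) = 6383
Step-4 factor = 6383 / 2560 = 2.4934
v = 625 μL / 2.4934 = 251 μL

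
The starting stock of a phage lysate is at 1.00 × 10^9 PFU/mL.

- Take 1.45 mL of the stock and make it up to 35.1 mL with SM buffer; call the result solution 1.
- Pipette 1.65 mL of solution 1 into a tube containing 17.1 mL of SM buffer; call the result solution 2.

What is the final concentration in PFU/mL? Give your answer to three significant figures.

Step 1: 1.45 mL brought to 35.1 mL → factor 35.1/1.45 = 24.207
Step 2: 1.65 mL + 17.1 mL = 18.75 mL total → factor 18.75/1.65 = 11.364
Overall dilution factor = 24.207 × 11.364 = 275.08
Final = 1.00 × 10^9 PFU/mL / 275.08 = 3.64 × 10^6 PFU/mL

3.64 × 10^6 PFU/mL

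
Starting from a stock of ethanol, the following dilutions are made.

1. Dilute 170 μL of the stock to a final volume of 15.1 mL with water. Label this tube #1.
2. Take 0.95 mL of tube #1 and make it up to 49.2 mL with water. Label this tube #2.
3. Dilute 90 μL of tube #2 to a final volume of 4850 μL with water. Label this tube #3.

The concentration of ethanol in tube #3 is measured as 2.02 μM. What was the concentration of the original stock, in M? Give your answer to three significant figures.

0.501 M

Step 1: 170 μL brought to 15.1 mL → factor 15100/170 = 88.824
Step 2: 0.95 mL brought to 49.2 mL → factor 49.2/0.95 = 51.789
Step 3: 90 μL brought to 4850 μL → factor 4850/90 = 53.889
Overall dilution factor = 88.824 × 51.789 × 53.889 = 2.479 × 10^5
Stock = 2.02 μM × 2.479 × 10^5 = 5.007 × 10^5 μM = 0.501 M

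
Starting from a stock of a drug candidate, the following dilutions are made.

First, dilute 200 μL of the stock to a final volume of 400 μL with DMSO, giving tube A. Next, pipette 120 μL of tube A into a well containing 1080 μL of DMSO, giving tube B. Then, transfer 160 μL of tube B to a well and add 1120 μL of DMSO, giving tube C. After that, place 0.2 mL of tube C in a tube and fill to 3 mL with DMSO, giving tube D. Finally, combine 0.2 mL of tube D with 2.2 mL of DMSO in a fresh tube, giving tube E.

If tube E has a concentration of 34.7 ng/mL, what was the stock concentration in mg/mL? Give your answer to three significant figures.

Step 1: 200 μL brought to 400 μL → factor 400/200 = 2
Step 2: 120 μL + 1080 μL = 1200 μL total → factor 1200/120 = 10
Step 3: 160 μL + 1120 μL = 1280 μL total → factor 1280/160 = 8
Step 4: 0.2 mL brought to 3 mL → factor 3/0.2 = 15
Step 5: 0.2 mL + 2.2 mL = 2.4 mL total → factor 2.4/0.2 = 12
Overall dilution factor = 2 × 10 × 8 × 15 × 12 = 28800
Stock = 34.7 ng/mL × 28800 = 9.994 × 10^5 ng/mL = 0.999 mg/mL

0.999 mg/mL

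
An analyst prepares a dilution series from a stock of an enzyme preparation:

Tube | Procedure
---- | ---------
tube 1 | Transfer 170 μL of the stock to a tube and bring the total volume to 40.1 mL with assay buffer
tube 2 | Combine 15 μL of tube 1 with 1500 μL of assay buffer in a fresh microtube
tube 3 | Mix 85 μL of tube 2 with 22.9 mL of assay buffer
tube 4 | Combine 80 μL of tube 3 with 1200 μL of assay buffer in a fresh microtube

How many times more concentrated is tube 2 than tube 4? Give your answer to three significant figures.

4.33 × 10^3

Step 1: 170 μL brought to 40.1 mL → factor 40100/170 = 235.88
Step 2: 15 μL + 1500 μL = 1515 μL total → factor 1515/15 = 101
Step 3: 85 μL + 22.9 mL = 22985 μL total → factor 22985/85 = 270.41
Step 4: 80 μL + 1200 μL = 1280 μL total → factor 1280/80 = 16
Dilution factor to tube 2 = 23824; to tube 4 = 1.0308 × 10^8
[tube 2]/[tube 4] = (factor to tube 4)/(factor to tube 2) = 1.0308 × 10^8/23824 = 4.33 × 10^3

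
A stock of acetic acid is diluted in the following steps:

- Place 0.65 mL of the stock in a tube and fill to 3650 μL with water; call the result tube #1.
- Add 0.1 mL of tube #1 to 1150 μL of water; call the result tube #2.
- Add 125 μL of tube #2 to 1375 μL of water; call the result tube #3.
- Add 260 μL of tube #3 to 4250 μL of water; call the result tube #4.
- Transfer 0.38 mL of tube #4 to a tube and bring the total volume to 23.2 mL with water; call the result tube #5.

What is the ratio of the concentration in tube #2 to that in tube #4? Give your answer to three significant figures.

208

Step 1: 0.65 mL brought to 3650 μL → factor 3.65/0.65 = 5.6154
Step 2: 0.1 mL + 1150 μL = 1.25 mL total → factor 1.25/0.1 = 12.5
Step 3: 125 μL + 1375 μL = 1500 μL total → factor 1500/125 = 12
Step 4: 260 μL + 4250 μL = 4510 μL total → factor 4510/260 = 17.346
Dilution factor to tube #2 = 70.192; to tube #4 = 14611
[tube #2]/[tube #4] = (factor to tube #4)/(factor to tube #2) = 14611/70.192 = 208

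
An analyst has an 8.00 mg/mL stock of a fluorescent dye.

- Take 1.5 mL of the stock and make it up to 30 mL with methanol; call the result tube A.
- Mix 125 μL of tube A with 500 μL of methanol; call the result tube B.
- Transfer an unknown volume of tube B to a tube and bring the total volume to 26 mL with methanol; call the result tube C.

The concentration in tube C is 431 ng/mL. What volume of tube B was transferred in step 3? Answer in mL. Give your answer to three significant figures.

Step 1: 1.5 mL brought to 30 mL → factor 30/1.5 = 20
Step 2: 125 μL + 500 μL = 625 μL total → factor 625/125 = 5
Step 3: v brought to 26 mL → factor = 26 mL/v
Product of known-step factors = 100
Overall factor = 8.00 mg/mL / (431 ng/mL) = 18561
Step-3 factor = 18561 / 100 = 185.61
v = 26 mL / 185.61 = 0.140 mL

0.140 mL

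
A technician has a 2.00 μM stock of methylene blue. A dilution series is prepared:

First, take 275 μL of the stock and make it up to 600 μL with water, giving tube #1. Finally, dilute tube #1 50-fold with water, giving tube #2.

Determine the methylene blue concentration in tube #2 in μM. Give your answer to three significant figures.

Step 1: 275 μL brought to 600 μL → factor 600/275 = 2.1818
Step 2: 50-fold → factor 50
Overall dilution factor = 2.1818 × 50 = 109.09
Final = 2.00 μM / 109.09 = 0.0183 μM

0.0183 μM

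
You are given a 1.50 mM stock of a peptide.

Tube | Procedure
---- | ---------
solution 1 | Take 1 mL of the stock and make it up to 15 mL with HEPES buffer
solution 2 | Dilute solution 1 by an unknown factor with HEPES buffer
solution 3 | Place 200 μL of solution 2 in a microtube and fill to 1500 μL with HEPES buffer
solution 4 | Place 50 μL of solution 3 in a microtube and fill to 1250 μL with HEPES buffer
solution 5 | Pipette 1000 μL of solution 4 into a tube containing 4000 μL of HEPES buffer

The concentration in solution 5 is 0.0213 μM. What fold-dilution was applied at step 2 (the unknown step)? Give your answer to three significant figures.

5.01-fold

Step 1: 1 mL brought to 15 mL → factor 15/1 = 15
Step 2: unknown factor x
Step 3: 200 μL brought to 1500 μL → factor 1500/200 = 7.5
Step 4: 50 μL brought to 1250 μL → factor 1250/50 = 25
Step 5: 1000 μL + 4000 μL = 5000 μL total → factor 5000/1000 = 5
Product of known-step factors = 14062
Overall factor = 1.50 mM / (0.0213 μM) = 70423
x = 70423 / 14062 = 5.01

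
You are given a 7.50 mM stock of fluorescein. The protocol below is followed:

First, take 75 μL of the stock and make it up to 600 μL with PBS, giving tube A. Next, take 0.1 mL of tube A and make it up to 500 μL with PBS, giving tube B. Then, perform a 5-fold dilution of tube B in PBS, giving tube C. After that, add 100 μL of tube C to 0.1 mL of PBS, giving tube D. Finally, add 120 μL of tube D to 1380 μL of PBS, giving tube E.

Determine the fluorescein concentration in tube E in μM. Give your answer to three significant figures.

Step 1: 75 μL brought to 600 μL → factor 600/75 = 8
Step 2: 0.1 mL brought to 500 μL → factor 0.5/0.1 = 5
Step 3: 5-fold → factor 5
Step 4: 100 μL + 0.1 mL = 200 μL total → factor 200/100 = 2
Step 5: 120 μL + 1380 μL = 1500 μL total → factor 1500/120 = 12.5
Overall dilution factor = 8 × 5 × 5 × 2 × 12.5 = 5000
Final = 7.50 mM / 5000 = 0.001500 mM = 1.50 μM

1.50 μM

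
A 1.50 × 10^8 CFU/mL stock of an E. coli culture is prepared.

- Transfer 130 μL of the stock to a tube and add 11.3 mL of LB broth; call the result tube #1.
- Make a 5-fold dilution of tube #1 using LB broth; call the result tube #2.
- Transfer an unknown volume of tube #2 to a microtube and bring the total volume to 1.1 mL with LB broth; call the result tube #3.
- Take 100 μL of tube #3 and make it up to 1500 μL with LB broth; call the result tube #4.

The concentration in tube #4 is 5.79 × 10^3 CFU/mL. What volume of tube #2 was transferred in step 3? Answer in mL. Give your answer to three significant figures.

Step 1: 130 μL + 11.3 mL = 11430 μL total → factor 11430/130 = 87.923
Step 2: 5-fold → factor 5
Step 3: v brought to 1.1 mL → factor = 1.1 mL/v
Step 4: 100 μL brought to 1500 μL → factor 1500/100 = 15
Product of known-step factors = 6594.2
Overall factor = 1.50 × 10^8 CFU/mL / (5.79 × 10^3 CFU/mL) = 25907
Step-3 factor = 25907 / 6594.2 = 3.9287
v = 1.1 mL / 3.9287 = 0.280 mL

0.280 mL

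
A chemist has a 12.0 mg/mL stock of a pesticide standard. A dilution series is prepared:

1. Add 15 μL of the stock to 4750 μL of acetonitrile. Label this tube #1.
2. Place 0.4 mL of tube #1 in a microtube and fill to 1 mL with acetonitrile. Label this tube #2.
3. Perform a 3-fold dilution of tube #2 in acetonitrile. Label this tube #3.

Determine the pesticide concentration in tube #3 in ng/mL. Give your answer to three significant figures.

5.04 × 10^3 ng/mL

Step 1: 15 μL + 4750 μL = 4765 μL total → factor 4765/15 = 317.67
Step 2: 0.4 mL brought to 1 mL → factor 1/0.4 = 2.5
Step 3: 3-fold → factor 3
Overall dilution factor = 317.67 × 2.5 × 3 = 2382.5
Final = 12.0 mg/mL / 2382.5 = 0.005037 mg/mL = 5.04 × 10^3 ng/mL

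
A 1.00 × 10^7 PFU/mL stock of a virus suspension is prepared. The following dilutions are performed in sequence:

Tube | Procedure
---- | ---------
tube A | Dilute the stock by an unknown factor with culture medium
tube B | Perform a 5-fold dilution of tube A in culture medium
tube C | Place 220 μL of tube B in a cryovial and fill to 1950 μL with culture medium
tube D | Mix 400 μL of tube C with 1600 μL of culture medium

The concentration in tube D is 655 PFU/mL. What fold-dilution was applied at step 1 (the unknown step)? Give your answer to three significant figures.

Step 1: unknown factor x
Step 2: 5-fold → factor 5
Step 3: 220 μL brought to 1950 μL → factor 1950/220 = 8.8636
Step 4: 400 μL + 1600 μL = 2000 μL total → factor 2000/400 = 5
Product of known-step factors = 221.59
Overall factor = 1.00 × 10^7 PFU/mL / (655 PFU/mL) = 15267
x = 15267 / 221.59 = 68.9

68.9-fold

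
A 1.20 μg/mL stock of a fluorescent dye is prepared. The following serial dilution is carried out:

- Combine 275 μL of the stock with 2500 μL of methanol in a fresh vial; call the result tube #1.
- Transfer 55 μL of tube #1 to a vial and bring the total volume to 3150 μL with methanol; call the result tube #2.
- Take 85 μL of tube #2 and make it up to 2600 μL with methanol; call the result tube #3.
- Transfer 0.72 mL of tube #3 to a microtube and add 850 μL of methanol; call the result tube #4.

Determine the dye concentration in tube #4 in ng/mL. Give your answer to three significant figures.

Step 1: 275 μL + 2500 μL = 2775 μL total → factor 2775/275 = 10.091
Step 2: 55 μL brought to 3150 μL → factor 3150/55 = 57.273
Step 3: 85 μL brought to 2600 μL → factor 2600/85 = 30.588
Step 4: 0.72 mL + 850 μL = 1.57 mL total → factor 1.57/0.72 = 2.1806
Overall dilution factor = 10.091 × 57.273 × 30.588 × 2.1806 = 38548
Final = 1.20 μg/mL / 38548 = 3.113 × 10^-5 μg/mL = 0.0311 ng/mL

0.0311 ng/mL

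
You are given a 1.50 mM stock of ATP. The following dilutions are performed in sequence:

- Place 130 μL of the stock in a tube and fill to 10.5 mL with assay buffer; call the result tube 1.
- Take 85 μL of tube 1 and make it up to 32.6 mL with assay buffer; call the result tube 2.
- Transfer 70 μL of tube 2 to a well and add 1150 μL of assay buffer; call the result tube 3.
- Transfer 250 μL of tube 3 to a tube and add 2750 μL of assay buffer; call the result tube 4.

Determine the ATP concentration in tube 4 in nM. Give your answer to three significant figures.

0.232 nM

Step 1: 130 μL brought to 10.5 mL → factor 10500/130 = 80.769
Step 2: 85 μL brought to 32.6 mL → factor 32600/85 = 383.53
Step 3: 70 μL + 1150 μL = 1220 μL total → factor 1220/70 = 17.429
Step 4: 250 μL + 2750 μL = 3000 μL total → factor 3000/250 = 12
Overall dilution factor = 80.769 × 383.53 × 17.429 × 12 = 6.4787 × 10^6
Final = 1.50 mM / 6.4787 × 10^6 = 2.315 × 10^-7 mM = 0.232 nM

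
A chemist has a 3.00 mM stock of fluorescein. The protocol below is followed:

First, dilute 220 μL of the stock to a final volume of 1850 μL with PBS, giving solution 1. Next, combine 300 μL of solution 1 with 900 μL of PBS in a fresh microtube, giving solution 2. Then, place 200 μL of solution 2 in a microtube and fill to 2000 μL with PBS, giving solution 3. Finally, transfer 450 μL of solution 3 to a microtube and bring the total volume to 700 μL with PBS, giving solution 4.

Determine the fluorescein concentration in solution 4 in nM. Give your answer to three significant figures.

Step 1: 220 μL brought to 1850 μL → factor 1850/220 = 8.4091
Step 2: 300 μL + 900 μL = 1200 μL total → factor 1200/300 = 4
Step 3: 200 μL brought to 2000 μL → factor 2000/200 = 10
Step 4: 450 μL brought to 700 μL → factor 700/450 = 1.5556
Overall dilution factor = 8.4091 × 4 × 10 × 1.5556 = 523.23
Final = 3.00 mM / 523.23 = 0.005734 mM = 5.73 × 10^3 nM

5.73 × 10^3 nM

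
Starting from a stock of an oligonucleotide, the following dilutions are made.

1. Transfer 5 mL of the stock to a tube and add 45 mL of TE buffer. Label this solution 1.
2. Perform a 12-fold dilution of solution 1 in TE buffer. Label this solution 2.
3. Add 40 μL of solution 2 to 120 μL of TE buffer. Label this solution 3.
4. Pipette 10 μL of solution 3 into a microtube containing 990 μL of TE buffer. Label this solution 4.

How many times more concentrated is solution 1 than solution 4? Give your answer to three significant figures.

Step 1: 5 mL + 45 mL = 50 mL total → factor 50/5 = 10
Step 2: 12-fold → factor 12
Step 3: 40 μL + 120 μL = 160 μL total → factor 160/40 = 4
Step 4: 10 μL + 990 μL = 1000 μL total → factor 1000/10 = 100
Dilution factor to solution 1 = 10; to solution 4 = 48000
[solution 1]/[solution 4] = (factor to solution 4)/(factor to solution 1) = 48000/10 = 4.80 × 10^3

4.80 × 10^3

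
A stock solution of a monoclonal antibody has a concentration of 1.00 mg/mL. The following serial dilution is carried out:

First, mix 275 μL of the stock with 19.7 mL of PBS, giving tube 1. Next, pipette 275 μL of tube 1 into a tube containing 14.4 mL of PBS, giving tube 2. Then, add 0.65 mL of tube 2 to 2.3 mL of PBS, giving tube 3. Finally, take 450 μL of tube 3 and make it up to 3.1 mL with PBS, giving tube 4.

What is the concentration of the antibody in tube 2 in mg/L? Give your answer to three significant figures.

0.258 mg/L

Step 1: 275 μL + 19.7 mL = 19975 μL total → factor 19975/275 = 72.636
Step 2: 275 μL + 14.4 mL = 14675 μL total → factor 14675/275 = 53.364
Dilution factor through tube 2 = 72.636 × 53.364 = 3876.1
[tube 2] = 1.00 mg/mL / 3876.1 = 0.0002580 mg/mL = 0.258 mg/L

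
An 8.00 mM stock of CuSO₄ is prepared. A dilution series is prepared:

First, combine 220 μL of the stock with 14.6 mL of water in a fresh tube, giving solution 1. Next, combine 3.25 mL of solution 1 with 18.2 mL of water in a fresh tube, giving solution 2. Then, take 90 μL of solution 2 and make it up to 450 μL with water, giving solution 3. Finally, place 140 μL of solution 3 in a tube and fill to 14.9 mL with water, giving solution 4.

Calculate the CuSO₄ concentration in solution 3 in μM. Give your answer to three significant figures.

Step 1: 220 μL + 14.6 mL = 14820 μL total → factor 14820/220 = 67.364
Step 2: 3.25 mL + 18.2 mL = 21.45 mL total → factor 21.45/3.25 = 6.6
Step 3: 90 μL brought to 450 μL → factor 450/90 = 5
Dilution factor through solution 3 = 67.364 × 6.6 × 5 = 2223
[solution 3] = 8.00 mM / 2223 = 0.003599 mM = 3.60 μM

3.60 μM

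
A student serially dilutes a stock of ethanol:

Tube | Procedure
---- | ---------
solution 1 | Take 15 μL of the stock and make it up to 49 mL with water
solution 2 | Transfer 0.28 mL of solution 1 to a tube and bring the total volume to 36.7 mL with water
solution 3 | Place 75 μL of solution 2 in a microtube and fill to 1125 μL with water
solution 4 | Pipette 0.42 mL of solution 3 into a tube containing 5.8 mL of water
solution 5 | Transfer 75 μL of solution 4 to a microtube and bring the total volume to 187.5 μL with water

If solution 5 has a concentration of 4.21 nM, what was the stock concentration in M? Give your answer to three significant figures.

Step 1: 15 μL brought to 49 mL → factor 49000/15 = 3266.7
Step 2: 0.28 mL brought to 36.7 mL → factor 36.7/0.28 = 131.07
Step 3: 75 μL brought to 1125 μL → factor 1125/75 = 15
Step 4: 0.42 mL + 5.8 mL = 6.22 mL total → factor 6.22/0.42 = 14.81
Step 5: 75 μL brought to 187.5 μL → factor 187.5/75 = 2.5
Overall dilution factor = 3266.7 × 131.07 × 15 × 14.81 × 2.5 = 2.3779 × 10^8
Stock = 4.21 nM × 2.3779 × 10^8 = 1.001 × 10^9 nM = 1.00 M

1.00 M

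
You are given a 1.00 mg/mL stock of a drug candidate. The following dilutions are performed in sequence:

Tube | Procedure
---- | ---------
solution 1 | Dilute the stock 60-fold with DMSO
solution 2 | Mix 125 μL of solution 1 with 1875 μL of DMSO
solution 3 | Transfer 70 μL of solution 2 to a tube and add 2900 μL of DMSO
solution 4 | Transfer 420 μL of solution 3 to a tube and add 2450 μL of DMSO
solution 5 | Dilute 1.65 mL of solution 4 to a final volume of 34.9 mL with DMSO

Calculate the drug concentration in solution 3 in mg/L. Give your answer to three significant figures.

0.0246 mg/L

Step 1: 60-fold → factor 60
Step 2: 125 μL + 1875 μL = 2000 μL total → factor 2000/125 = 16
Step 3: 70 μL + 2900 μL = 2970 μL total → factor 2970/70 = 42.429
Dilution factor through solution 3 = 60 × 16 × 42.429 = 40731
[solution 3] = 1.00 mg/mL / 40731 = 2.455 × 10^-5 mg/mL = 0.0246 mg/L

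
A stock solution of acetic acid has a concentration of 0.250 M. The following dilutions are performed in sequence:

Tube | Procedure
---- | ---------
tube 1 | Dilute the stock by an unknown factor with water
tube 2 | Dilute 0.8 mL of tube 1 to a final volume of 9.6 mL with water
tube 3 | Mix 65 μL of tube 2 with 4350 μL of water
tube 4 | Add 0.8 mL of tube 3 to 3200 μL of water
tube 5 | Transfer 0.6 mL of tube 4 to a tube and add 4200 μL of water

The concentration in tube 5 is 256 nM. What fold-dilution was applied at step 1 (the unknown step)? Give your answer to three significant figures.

30.0-fold

Step 1: unknown factor x
Step 2: 0.8 mL brought to 9.6 mL → factor 9.6/0.8 = 12
Step 3: 65 μL + 4350 μL = 4415 μL total → factor 4415/65 = 67.923
Step 4: 0.8 mL + 3200 μL = 4 mL total → factor 4/0.8 = 5
Step 5: 0.6 mL + 4200 μL = 4.8 mL total → factor 4.8/0.6 = 8
Product of known-step factors = 32603
Overall factor = 0.250 M / (256 nM) = 9.7656 × 10^5
x = 9.7656 × 10^5 / 32603 = 30.0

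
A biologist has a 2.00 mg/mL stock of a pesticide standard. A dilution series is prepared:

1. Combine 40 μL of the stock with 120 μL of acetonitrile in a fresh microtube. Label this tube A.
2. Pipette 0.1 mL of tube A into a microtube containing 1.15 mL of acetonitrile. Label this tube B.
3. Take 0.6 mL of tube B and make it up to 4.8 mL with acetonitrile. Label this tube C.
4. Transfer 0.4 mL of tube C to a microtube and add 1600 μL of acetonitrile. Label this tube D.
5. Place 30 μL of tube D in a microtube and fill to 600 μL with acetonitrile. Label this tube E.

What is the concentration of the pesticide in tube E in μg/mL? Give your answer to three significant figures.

0.0500 μg/mL

Step 1: 40 μL + 120 μL = 160 μL total → factor 160/40 = 4
Step 2: 0.1 mL + 1.15 mL = 1.25 mL total → factor 1.25/0.1 = 12.5
Step 3: 0.6 mL brought to 4.8 mL → factor 4.8/0.6 = 8
Step 4: 0.4 mL + 1600 μL = 2 mL total → factor 2/0.4 = 5
Step 5: 30 μL brought to 600 μL → factor 600/30 = 20
Overall dilution factor = 4 × 12.5 × 8 × 5 × 20 = 40000
Final = 2.00 mg/mL / 40000 = 5.000 × 10^-5 mg/mL = 0.0500 μg/mL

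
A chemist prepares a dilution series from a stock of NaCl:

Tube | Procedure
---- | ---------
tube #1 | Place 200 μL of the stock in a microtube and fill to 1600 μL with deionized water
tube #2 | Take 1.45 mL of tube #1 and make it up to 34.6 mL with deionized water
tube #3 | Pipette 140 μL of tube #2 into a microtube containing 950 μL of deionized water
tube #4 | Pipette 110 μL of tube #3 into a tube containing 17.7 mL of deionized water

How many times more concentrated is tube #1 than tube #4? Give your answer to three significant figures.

3.01 × 10^4

Step 1: 200 μL brought to 1600 μL → factor 1600/200 = 8
Step 2: 1.45 mL brought to 34.6 mL → factor 34.6/1.45 = 23.862
Step 3: 140 μL + 950 μL = 1090 μL total → factor 1090/140 = 7.7857
Step 4: 110 μL + 17.7 mL = 17810 μL total → factor 17810/110 = 161.91
Dilution factor to tube #1 = 8; to tube #4 = 2.4064 × 10^5
[tube #1]/[tube #4] = (factor to tube #4)/(factor to tube #1) = 2.4064 × 10^5/8 = 3.01 × 10^4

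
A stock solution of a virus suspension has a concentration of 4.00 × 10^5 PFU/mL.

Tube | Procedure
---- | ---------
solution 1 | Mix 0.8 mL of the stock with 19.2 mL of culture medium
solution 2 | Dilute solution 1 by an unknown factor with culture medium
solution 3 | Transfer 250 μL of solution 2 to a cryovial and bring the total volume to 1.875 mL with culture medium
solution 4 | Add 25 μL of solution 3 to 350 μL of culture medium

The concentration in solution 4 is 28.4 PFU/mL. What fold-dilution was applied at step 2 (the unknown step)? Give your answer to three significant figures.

Step 1: 0.8 mL + 19.2 mL = 20 mL total → factor 20/0.8 = 25
Step 2: unknown factor x
Step 3: 250 μL brought to 1.875 mL → factor 1875/250 = 7.5
Step 4: 25 μL + 350 μL = 375 μL total → factor 375/25 = 15
Product of known-step factors = 2812.5
Overall factor = 4.00 × 10^5 PFU/mL / (28.4 PFU/mL) = 14085
x = 14085 / 2812.5 = 5.01

5.01-fold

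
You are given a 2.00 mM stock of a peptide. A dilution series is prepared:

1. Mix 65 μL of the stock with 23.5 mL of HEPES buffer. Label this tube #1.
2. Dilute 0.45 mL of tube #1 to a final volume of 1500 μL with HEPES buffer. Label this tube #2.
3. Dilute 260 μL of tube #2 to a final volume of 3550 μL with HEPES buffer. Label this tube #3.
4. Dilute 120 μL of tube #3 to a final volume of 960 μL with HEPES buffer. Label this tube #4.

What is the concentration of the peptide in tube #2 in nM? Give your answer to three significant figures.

Step 1: 65 μL + 23.5 mL = 23565 μL total → factor 23565/65 = 362.54
Step 2: 0.45 mL brought to 1500 μL → factor 1.5/0.45 = 3.3333
Dilution factor through tube #2 = 362.54 × 3.3333 = 1208.5
[tube #2] = 2.00 mM / 1208.5 = 0.001655 mM = 1.65 × 10^3 nM

1.65 × 10^3 nM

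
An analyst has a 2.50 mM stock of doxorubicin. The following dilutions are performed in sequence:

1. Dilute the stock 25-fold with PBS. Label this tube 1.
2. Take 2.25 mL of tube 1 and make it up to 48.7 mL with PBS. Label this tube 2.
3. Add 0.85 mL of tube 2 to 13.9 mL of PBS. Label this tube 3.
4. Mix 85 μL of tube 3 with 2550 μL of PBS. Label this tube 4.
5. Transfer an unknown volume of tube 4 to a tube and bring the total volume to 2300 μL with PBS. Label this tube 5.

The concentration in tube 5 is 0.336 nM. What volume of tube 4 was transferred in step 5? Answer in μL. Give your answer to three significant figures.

90.0 μL

Step 1: 25-fold → factor 25
Step 2: 2.25 mL brought to 48.7 mL → factor 48.7/2.25 = 21.644
Step 3: 0.85 mL + 13.9 mL = 14.75 mL total → factor 14.75/0.85 = 17.353
Step 4: 85 μL + 2550 μL = 2635 μL total → factor 2635/85 = 31
Step 5: v brought to 2300 μL → factor = 2300 μL/v
Product of known-step factors = 2.9109 × 10^5
Overall factor = 2.50 mM / (0.336 nM) = 7.4405 × 10^6
Step-5 factor = 7.4405 × 10^6 / 2.9109 × 10^5 = 25.561
v = 2300 μL / 25.561 = 90.0 μL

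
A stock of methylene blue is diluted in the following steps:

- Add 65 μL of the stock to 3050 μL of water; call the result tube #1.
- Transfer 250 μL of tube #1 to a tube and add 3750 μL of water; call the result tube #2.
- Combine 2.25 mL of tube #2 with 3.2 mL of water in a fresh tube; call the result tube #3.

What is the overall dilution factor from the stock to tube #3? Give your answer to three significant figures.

1.86 × 10^3

Step 1: 65 μL + 3050 μL = 3115 μL total → factor 3115/65 = 47.923
Step 2: 250 μL + 3750 μL = 4000 μL total → factor 4000/250 = 16
Step 3: 2.25 mL + 3.2 mL = 5.45 mL total → factor 5.45/2.25 = 2.4222
Overall dilution factor = 47.923 × 16 × 2.4222 = 1857.3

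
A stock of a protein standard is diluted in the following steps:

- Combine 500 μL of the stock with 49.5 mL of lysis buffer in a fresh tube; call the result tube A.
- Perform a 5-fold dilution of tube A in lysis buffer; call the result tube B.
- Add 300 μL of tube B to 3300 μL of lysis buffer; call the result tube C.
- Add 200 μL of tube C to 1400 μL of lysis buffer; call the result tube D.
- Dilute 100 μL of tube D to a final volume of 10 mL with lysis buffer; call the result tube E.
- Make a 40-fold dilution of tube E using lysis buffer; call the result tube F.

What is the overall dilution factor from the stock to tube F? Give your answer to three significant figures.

Step 1: 500 μL + 49.5 mL = 50000 μL total → factor 50000/500 = 100
Step 2: 5-fold → factor 5
Step 3: 300 μL + 3300 μL = 3600 μL total → factor 3600/300 = 12
Step 4: 200 μL + 1400 μL = 1600 μL total → factor 1600/200 = 8
Step 5: 100 μL brought to 10 mL → factor 10000/100 = 100
Step 6: 40-fold → factor 40
Overall dilution factor = 100 × 5 × 12 × 8 × 100 × 40 = 1.92 × 10^8

1.92 × 10^8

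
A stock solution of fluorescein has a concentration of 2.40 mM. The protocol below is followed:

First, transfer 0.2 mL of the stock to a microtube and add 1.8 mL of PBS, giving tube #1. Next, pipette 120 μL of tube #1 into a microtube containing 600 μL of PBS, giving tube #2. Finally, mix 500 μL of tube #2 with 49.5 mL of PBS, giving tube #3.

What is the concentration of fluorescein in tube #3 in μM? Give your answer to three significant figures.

0.400 μM

Step 1: 0.2 mL + 1.8 mL = 2 mL total → factor 2/0.2 = 10
Step 2: 120 μL + 600 μL = 720 μL total → factor 720/120 = 6
Step 3: 500 μL + 49.5 mL = 50000 μL total → factor 50000/500 = 100
Overall dilution factor = 10 × 6 × 100 = 6000
Final = 2.40 mM / 6000 = 0.0004000 mM = 0.400 μM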